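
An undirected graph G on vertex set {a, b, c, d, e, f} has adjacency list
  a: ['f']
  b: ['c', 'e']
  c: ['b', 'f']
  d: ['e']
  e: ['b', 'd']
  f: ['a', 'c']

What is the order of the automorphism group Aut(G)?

The degree sequence is [1, 2, 2, 1, 2, 2]; the two degree-1 vertices a and d are the ends of a path, so G = P_6. The only nontrivial automorphism of a path is the end-to-end reflection, so Aut(G) ≅ Z_2.

2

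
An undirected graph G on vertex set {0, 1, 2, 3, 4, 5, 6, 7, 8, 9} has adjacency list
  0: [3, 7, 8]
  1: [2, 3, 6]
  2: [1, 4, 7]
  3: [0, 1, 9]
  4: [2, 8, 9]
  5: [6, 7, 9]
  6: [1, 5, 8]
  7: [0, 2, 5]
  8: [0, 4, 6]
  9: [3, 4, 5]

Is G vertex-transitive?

G is 3-regular on 10 vertices with no triangles and no 4-cycles (girth 5): this is the Petersen graph. It is a classical fact that the Petersen graph has automorphism group S_5 (order 120), arising from its description as the Kneser graph K(5,2). This group acts transitively on the 10 vertices.

Yes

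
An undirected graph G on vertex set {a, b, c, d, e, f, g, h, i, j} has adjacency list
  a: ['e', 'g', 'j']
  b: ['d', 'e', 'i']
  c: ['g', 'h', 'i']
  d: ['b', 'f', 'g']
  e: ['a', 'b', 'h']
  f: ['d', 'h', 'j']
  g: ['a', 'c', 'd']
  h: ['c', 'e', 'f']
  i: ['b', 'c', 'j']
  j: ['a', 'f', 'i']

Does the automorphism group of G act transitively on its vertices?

Yes

G is 3-regular on 10 vertices with no triangles and no 4-cycles (girth 5): this is the Petersen graph. It is a classical fact that the Petersen graph has automorphism group S_5 (order 120), arising from its description as the Kneser graph K(5,2). This group acts transitively on the 10 vertices.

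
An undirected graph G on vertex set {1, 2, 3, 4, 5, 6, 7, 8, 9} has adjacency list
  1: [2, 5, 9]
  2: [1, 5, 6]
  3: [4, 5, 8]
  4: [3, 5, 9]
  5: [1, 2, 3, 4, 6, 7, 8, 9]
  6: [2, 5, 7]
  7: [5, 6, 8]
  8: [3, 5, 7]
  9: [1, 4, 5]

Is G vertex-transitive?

No

Vertex 5 is the only vertex of degree 8, so every automorphism fixes it; G is not vertex-transitive.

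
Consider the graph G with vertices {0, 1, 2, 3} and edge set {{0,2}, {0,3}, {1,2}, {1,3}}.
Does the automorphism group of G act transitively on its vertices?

G is 2-regular and bipartite on 2^2 = 4 vertices with girth 4; it is the hypercube graph Q_2. Aut(Q_2) consists of the signed permutations of the 2 coordinate axes: 2! permutations times 2^2 sign flips, so |Aut| = 2^2·2! = 8. This group acts transitively on the 4 vertices.

Yes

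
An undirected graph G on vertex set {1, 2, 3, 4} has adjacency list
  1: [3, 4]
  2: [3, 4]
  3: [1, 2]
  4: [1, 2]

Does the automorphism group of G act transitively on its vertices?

Yes

G is 2-regular and bipartite with parts {1, 2} and {3, 4} (each part is independent and every cross-pair is an edge), so G = K_{2,2}. Aut(K_{2,2}) is the wreath product S_2 ≀ Z_2: permute within each part, then optionally swap the parts; |Aut| = 2·(2!)² = 8. This group acts transitively on the 4 vertices.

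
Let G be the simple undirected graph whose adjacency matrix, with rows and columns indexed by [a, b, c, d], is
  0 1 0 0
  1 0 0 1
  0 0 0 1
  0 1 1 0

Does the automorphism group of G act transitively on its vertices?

No

Automorphisms preserve degree, but G has vertices of degree 1 and vertices of degree 2; no automorphism maps one to the other, so G is not vertex-transitive.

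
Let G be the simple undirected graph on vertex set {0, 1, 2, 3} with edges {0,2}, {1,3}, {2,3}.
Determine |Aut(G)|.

2

The degree sequence is [1, 1, 2, 2]; the two degree-1 vertices 0 and 1 are the ends of a path, so G = P_4. A path has exactly one nontrivial symmetry — reversal — giving Aut(G) of order 2.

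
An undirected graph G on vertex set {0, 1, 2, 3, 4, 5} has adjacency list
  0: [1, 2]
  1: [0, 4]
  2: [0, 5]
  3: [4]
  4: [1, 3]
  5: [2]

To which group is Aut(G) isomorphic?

The degree sequence is [2, 2, 2, 1, 2, 1]; the two degree-1 vertices 3 and 5 are the ends of a path, so G = P_6. The only nontrivial automorphism of a path is the end-to-end reflection, so Aut(G) ≅ Z_2.

Z_2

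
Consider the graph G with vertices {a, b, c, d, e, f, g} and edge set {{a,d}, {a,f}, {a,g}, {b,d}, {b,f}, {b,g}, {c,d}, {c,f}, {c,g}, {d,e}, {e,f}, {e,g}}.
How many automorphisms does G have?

The vertices split by degree into {d, f, g} (degree 4) and {a, b, c, e} (degree 3); every edge runs between the two parts, so G is the complete bipartite graph K_{3,4}. The parts have unequal sizes, so no automorphism swaps them; each part is permuted independently, giving S_3 × S_4 of order 3!·4! = 144.

144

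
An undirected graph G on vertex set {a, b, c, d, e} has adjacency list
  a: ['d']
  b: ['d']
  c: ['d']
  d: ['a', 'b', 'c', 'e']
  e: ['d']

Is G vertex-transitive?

No

Vertex d is the only vertex of degree 4, so every automorphism fixes it; G is not vertex-transitive.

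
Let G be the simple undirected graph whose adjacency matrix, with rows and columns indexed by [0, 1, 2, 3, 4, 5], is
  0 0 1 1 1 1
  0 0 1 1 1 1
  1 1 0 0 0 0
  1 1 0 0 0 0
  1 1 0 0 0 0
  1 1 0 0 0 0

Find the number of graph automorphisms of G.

The vertices split by degree into {0, 1} (degree 4) and {2, 3, 4, 5} (degree 2); every edge runs between the two parts, so G is the complete bipartite graph K_{2,4}. The parts have unequal sizes, so no automorphism swaps them; each part is permuted independently, giving S_2 × S_4 of order 2!·4! = 48.

48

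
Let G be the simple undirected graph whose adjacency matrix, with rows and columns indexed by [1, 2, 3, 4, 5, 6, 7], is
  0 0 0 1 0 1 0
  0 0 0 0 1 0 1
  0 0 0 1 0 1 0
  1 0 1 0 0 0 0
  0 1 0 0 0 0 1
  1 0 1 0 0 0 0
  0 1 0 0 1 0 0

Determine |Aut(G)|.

G has two connected components, {1, 3, 4, 6} and {2, 5, 7}; each is 2-regular, so G = C_4 ⊔ C_3. No automorphism exchanges components of different sizes, hence Aut(G) is the direct product D_3 × D_4, order 48.

48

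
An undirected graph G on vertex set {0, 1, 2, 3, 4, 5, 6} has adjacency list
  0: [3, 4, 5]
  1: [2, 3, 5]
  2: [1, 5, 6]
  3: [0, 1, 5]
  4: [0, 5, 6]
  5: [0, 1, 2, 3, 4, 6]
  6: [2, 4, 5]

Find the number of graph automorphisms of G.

Vertex 5 is the unique vertex of degree 6; the remaining 6 vertices each have degree 3 and induce a cycle, so G is the wheel on 7 vertices with hub 5. Every automorphism fixes the hub and acts on the rim 6-cycle, so Aut(G) ≅ Aut(C_6) = D_6 of order 12.

12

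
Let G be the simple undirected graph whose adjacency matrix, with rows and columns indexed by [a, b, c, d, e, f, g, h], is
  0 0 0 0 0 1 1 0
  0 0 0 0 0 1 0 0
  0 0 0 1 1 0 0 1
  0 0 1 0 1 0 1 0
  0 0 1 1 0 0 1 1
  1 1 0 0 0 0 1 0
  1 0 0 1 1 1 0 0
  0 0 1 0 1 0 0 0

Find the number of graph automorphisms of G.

The degree sequence is [2, 1, 3, 3, 4, 3, 4, 2]. Checking the degree-preserving permutations of the vertex set shows that none except the identity preserves every edge, so Aut(G) is trivial.

1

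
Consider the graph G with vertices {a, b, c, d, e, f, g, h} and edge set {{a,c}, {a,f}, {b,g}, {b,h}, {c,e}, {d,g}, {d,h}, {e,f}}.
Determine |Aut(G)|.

128

G has two connected components, {b, d, g, h} and {a, c, e, f}; each is 2-regular, so G = C_4 ⊔ C_4. Aut of a disjoint union of two copies of C_4 is the wreath product D_4 ≀ Z_2, of order 2·8² = 128.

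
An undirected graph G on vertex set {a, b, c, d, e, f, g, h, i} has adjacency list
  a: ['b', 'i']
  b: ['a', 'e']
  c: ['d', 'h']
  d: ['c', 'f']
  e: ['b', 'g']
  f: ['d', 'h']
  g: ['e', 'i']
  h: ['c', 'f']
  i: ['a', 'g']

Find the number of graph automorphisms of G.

G has two connected components, {a, b, e, g, i} and {c, d, f, h}; each is 2-regular, so G = C_5 ⊔ C_4. No automorphism exchanges components of different sizes, hence Aut(G) is the direct product D_5 × D_4, order 80.

80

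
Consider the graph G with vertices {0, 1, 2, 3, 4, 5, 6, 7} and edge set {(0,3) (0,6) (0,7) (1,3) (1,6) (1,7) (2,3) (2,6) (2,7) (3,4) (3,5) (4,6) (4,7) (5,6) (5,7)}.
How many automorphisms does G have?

The vertices split by degree into {3, 6, 7} (degree 5) and {0, 1, 2, 4, 5} (degree 3); every edge runs between the two parts, so G is the complete bipartite graph K_{3,5}. The parts have unequal sizes, so no automorphism swaps them; each part is permuted independently, giving S_3 × S_5 of order 3!·5! = 720.

720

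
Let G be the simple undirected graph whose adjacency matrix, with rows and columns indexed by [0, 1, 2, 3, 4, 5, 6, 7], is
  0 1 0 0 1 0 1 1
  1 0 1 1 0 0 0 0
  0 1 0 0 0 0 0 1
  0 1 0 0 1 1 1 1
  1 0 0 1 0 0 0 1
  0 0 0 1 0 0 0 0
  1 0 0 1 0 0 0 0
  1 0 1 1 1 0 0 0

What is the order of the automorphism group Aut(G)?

1

Degrees alone do not determine every vertex (e.g. 0 and 7 both have degree 4), but their neighbour-degree multisets differ: N(0) has degrees [2, 3, 3, 4] while N(7) has degrees [2, 3, 4, 5]. Repeating this refinement separates all vertices, so the only automorphism is the identity.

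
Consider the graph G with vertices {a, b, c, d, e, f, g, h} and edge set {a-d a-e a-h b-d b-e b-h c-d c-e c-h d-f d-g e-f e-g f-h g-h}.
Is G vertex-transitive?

Automorphisms preserve degree, but G has vertices of degree 3 and vertices of degree 5; no automorphism maps one to the other, so G is not vertex-transitive.

No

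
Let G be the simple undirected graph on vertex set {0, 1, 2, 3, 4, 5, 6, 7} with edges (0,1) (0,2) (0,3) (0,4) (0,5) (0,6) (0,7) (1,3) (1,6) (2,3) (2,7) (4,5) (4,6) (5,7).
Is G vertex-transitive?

Vertex 0 is the only vertex of degree 7, so every automorphism fixes it; G is not vertex-transitive.

No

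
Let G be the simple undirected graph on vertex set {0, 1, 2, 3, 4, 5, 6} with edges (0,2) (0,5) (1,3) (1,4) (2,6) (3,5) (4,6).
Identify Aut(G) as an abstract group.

the dihedral group of order 14

G is 2-regular and connected on 7 vertices, i.e. the cycle C_7. C_7 has 7 rotations and 7 reflections, so Aut(C_7) ≅ D_7 of order 14.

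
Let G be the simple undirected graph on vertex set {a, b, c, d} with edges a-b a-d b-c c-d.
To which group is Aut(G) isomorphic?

Every vertex has degree 2 and the graph is connected, so G is the 4-cycle C_4. The automorphisms of the 4-cycle are exactly the symmetries of a regular 4-gon: the dihedral group D_4, |D_4| = 8.

D_4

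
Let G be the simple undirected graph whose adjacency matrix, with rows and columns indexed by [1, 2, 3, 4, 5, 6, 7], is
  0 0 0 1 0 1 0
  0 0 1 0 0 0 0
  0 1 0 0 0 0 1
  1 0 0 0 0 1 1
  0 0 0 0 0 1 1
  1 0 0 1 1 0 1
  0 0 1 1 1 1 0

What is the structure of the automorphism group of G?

The degree sequence is [2, 1, 2, 3, 2, 4, 4]. Checking the degree-preserving permutations of the vertex set shows that none except the identity preserves every edge, so Aut(G) is trivial.

1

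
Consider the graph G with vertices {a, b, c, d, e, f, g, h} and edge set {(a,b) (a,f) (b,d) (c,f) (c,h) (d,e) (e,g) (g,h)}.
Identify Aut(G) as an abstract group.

G is 2-regular and connected on 8 vertices, i.e. the cycle C_8. The automorphisms of the 8-cycle are exactly the symmetries of a regular 8-gon: the dihedral group D_8, |D_8| = 16.

D_8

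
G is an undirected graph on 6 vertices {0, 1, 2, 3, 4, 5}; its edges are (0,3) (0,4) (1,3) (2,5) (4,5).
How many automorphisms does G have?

2

The degree sequence is [2, 1, 1, 2, 2, 2]; the two degree-1 vertices 1 and 2 are the ends of a path, so G = P_6. A path has exactly one nontrivial symmetry — reversal — giving Aut(G) of order 2.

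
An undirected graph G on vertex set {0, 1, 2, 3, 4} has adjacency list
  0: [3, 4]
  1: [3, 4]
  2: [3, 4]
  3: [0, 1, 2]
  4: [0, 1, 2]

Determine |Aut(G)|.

The vertices split by degree into {3, 4} (degree 3) and {0, 1, 2} (degree 2); every edge runs between the two parts, so G is the complete bipartite graph K_{2,3}. The parts have unequal sizes, so no automorphism swaps them; each part is permuted independently, giving S_3 × S_2 of order 3!·2! = 12.

12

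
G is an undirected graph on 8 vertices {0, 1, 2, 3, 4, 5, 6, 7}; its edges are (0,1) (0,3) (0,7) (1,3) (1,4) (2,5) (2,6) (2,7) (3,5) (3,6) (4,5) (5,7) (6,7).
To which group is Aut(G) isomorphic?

the trivial group

The degree sequence is [3, 3, 3, 4, 2, 4, 3, 4]. Checking the degree-preserving permutations of the vertex set shows that none except the identity preserves every edge, so Aut(G) is trivial.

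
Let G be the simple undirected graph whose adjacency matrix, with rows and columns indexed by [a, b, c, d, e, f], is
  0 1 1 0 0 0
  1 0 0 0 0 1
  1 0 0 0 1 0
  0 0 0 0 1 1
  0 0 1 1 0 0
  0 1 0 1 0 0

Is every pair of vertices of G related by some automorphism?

Yes

Every vertex has degree 2 and the graph is connected, so G is the 6-cycle C_6. C_6 has 6 rotations and 6 reflections, so Aut(C_6) ≅ D_6 of order 12. This group acts transitively on the 6 vertices.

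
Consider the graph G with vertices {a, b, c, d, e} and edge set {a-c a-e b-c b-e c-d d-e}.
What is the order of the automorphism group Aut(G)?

The vertices split by degree into {c, e} (degree 3) and {a, b, d} (degree 2); every edge runs between the two parts, so G is the complete bipartite graph K_{2,3}. The parts have unequal sizes, so no automorphism swaps them; each part is permuted independently, giving S_3 × S_2 of order 3!·2! = 12.

12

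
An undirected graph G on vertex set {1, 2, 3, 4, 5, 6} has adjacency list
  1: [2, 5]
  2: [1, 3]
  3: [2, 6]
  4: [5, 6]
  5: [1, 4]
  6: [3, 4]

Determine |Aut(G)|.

G is 2-regular and connected on 6 vertices, i.e. the cycle C_6. C_6 has 6 rotations and 6 reflections, so Aut(C_6) ≅ D_6 of order 12.

12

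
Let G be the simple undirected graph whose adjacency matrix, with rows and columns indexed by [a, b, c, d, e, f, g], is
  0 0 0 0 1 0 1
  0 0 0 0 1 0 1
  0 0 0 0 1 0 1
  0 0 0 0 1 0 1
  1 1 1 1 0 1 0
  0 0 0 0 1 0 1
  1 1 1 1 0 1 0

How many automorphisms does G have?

240

The vertices split by degree into {e, g} (degree 5) and {a, b, c, d, f} (degree 2); every edge runs between the two parts, so G is the complete bipartite graph K_{2,5}. Automorphisms preserve the bipartition setwise (since the parts differ in size) and act as S_2 × S_5 within it; |Aut| = 240.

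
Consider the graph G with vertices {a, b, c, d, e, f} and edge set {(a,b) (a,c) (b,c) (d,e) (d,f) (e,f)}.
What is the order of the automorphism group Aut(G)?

72

G has two connected components, {a, b, c} and {d, e, f}; each is 2-regular, so G = C_3 ⊔ C_3. With two isomorphic components, Aut(G) = Aut(C_3) ≀ S_2 = (D_3 × D_3) ⋊ Z_2: permute each cycle by D_3, then optionally swap the two cycles. Order 2·(2·3)² = 72.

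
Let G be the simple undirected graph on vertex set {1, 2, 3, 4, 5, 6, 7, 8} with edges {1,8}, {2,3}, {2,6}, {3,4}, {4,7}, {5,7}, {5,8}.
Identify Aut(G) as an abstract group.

C_2

The degree sequence is [1, 2, 2, 2, 2, 1, 2, 2]; the two degree-1 vertices 1 and 6 are the ends of a path, so G = P_8. The only nontrivial automorphism of a path is the end-to-end reflection, so Aut(G) ≅ Z_2.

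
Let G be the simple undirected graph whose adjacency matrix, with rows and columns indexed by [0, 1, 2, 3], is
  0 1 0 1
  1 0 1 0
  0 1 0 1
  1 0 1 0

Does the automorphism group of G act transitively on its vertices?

Yes

G is 2-regular and bipartite on 2^2 = 4 vertices with girth 4; it is the hypercube graph Q_2. The symmetry group of the 2-cube is the hyperoctahedral group B_2 = Z_2 ≀ S_2, of order 2^2·2! = 8. This group acts transitively on the 4 vertices.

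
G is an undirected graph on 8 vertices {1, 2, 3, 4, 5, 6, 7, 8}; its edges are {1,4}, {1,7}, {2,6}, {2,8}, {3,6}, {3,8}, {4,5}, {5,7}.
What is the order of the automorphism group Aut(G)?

G has two connected components, {1, 4, 5, 7} and {2, 3, 6, 8}; each is 2-regular, so G = C_4 ⊔ C_4. Aut of a disjoint union of two copies of C_4 is the wreath product D_4 ≀ Z_2, of order 2·8² = 128.

128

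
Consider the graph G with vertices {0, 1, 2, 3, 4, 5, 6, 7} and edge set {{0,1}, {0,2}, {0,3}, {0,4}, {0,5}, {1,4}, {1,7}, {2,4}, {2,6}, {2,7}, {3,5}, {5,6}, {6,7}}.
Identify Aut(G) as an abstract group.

the trivial group

The degree sequence is [5, 3, 4, 2, 3, 3, 3, 3]. Checking the degree-preserving permutations of the vertex set shows that none except the identity preserves every edge, so Aut(G) is trivial.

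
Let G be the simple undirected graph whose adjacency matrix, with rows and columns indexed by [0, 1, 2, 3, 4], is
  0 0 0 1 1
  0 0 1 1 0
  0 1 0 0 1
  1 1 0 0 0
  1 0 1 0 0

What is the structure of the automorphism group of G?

G is 2-regular and connected on 5 vertices, i.e. the cycle C_5. The automorphisms of the 5-cycle are exactly the symmetries of a regular 5-gon: the dihedral group D_5, |D_5| = 10.

the dihedral group of order 10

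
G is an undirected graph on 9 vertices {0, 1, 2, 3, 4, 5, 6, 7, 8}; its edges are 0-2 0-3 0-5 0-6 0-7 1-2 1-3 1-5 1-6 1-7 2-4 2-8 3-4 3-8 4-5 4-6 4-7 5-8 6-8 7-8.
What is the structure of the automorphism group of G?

The vertices split by degree into {0, 1, 4, 8} (degree 5) and {2, 3, 5, 6, 7} (degree 4); every edge runs between the two parts, so G is the complete bipartite graph K_{4,5}. The parts have unequal sizes, so no automorphism swaps them; each part is permuted independently, giving S_5 × S_4 of order 5!·4! = 2880.

S_5 × S_4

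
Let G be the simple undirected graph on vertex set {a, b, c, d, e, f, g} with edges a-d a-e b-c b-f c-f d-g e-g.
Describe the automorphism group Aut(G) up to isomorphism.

G has two connected components, {a, d, e, g} and {b, c, f}; each is 2-regular, so G = C_4 ⊔ C_3. The components are non-isomorphic (different sizes), so Aut(G) = Aut(C_4) × Aut(C_3) = D_4 × D_3 of order 8·6 = 48.

D_4 × D_3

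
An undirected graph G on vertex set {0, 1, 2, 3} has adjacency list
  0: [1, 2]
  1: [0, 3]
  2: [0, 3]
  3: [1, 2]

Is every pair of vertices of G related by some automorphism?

G is 2-regular and bipartite on 2^2 = 4 vertices with girth 4; it is the hypercube graph Q_2. The symmetry group of the 2-cube is the hyperoctahedral group B_2 = Z_2 ≀ S_2, of order 2^2·2! = 8. This group acts transitively on the 4 vertices.

Yes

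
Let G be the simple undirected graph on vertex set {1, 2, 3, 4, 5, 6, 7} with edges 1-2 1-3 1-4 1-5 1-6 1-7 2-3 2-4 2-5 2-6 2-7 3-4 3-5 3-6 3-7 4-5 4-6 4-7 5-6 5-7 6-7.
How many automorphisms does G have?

5040

Every vertex has degree 6, so G is the complete graph K_7. Any permutation of the 7 vertices preserves K_7, so Aut(K_7) = S_7 of order 7! = 5040.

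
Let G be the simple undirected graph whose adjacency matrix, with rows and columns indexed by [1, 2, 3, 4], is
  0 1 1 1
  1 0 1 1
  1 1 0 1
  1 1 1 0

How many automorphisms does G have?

Every vertex has degree 3, so G is the complete graph K_4. Any permutation of the 4 vertices preserves K_4, so Aut(K_4) = S_4 of order 4! = 24.

24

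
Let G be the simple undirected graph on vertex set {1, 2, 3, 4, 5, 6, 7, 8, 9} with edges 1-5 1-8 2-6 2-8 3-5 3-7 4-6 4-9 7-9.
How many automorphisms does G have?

Every vertex has degree 2 and the graph is connected, so G is the 9-cycle C_9. C_9 has 9 rotations and 9 reflections, so Aut(C_9) ≅ D_9 of order 18.

18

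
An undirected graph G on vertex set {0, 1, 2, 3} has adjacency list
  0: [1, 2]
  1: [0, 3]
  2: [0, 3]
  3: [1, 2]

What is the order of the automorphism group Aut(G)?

G is 2-regular and bipartite on 2^2 = 4 vertices with girth 4; it is the hypercube graph Q_2. Aut(Q_2) consists of the signed permutations of the 2 coordinate axes: 2! permutations times 2^2 sign flips, so |Aut| = 2^2·2! = 8.

8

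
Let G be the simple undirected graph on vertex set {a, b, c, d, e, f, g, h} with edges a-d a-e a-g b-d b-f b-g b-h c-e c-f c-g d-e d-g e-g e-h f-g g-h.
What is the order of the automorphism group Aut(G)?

1

The degree sequence is [3, 4, 3, 4, 5, 3, 7, 3]. Checking the degree-preserving permutations of the vertex set shows that none except the identity preserves every edge, so Aut(G) is trivial.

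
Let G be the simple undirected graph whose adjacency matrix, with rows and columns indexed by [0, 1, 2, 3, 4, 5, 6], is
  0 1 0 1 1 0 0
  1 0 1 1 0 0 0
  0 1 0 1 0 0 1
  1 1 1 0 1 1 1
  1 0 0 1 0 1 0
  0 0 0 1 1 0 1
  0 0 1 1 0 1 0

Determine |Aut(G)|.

12

Vertex 3 is the unique vertex of degree 6; the remaining 6 vertices each have degree 3 and induce a cycle, so G is the wheel on 7 vertices with hub 3. With the hub fixed, the remaining symmetry is that of the rim cycle C_6, giving the dihedral group D_6.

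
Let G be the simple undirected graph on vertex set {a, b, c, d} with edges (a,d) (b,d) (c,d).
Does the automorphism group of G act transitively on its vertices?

No

Vertex d is the only vertex of degree 3, so every automorphism fixes it; G is not vertex-transitive.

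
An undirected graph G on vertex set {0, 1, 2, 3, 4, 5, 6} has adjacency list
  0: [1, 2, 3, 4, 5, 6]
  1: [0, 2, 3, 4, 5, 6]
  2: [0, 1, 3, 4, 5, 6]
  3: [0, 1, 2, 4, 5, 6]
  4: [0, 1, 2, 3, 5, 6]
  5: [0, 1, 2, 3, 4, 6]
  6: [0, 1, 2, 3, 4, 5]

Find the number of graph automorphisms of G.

5040

All 7 vertices are pairwise adjacent: G = K_7. Every bijection on the vertex set is an automorphism of K_7; hence Aut(K_7) ≅ S_7, order 5040.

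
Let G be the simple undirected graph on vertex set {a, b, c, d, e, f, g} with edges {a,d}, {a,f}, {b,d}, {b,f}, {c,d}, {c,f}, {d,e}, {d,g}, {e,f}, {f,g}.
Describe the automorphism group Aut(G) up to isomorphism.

The vertices split by degree into {d, f} (degree 5) and {a, b, c, e, g} (degree 2); every edge runs between the two parts, so G is the complete bipartite graph K_{2,5}. Automorphisms preserve the bipartition setwise (since the parts differ in size) and act as S_5 × S_2 within it; |Aut| = 240.

S_5 × S_2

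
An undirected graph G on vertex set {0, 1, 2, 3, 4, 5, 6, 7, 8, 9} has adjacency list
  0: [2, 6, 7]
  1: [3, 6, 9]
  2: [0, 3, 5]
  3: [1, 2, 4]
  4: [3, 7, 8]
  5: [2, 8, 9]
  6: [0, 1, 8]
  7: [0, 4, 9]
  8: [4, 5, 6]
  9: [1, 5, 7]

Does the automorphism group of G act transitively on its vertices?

Yes

G is 3-regular on 10 vertices with no triangles and no 4-cycles (girth 5): this is the Petersen graph. Viewing the Petersen graph as the Kneser graph K(5,2) — vertices are 2-subsets of {1,…,5}, edges join disjoint pairs — its automorphisms are exactly the permutations of the 5-element set, so Aut ≅ S_5 of order 120. Under this action every vertex can be carried to every other, so G is vertex-transitive.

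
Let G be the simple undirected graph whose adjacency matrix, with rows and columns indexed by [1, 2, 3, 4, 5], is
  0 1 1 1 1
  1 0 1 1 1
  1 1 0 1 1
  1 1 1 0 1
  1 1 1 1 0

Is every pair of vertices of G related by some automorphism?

Yes

Every vertex has degree 4, so G is the complete graph K_5. Any permutation of the 5 vertices preserves K_5, so Aut(K_5) = S_5 of order 5! = 120. Under this action every vertex can be carried to every other, so G is vertex-transitive.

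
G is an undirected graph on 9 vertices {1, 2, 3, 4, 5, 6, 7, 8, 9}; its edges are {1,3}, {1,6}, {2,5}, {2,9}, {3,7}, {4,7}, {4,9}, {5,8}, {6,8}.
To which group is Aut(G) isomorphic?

G is 2-regular and connected on 9 vertices, i.e. the cycle C_9. The automorphisms of the 9-cycle are exactly the symmetries of a regular 9-gon: the dihedral group D_9, |D_9| = 18.

D_9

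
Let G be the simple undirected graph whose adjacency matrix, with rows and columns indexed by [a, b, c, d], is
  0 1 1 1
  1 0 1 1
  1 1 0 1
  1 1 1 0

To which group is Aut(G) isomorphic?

the symmetric group on 4 letters

All 4 vertices are pairwise adjacent: G = K_4. Any permutation of the 4 vertices preserves K_4, so Aut(K_4) = S_4 of order 4! = 24.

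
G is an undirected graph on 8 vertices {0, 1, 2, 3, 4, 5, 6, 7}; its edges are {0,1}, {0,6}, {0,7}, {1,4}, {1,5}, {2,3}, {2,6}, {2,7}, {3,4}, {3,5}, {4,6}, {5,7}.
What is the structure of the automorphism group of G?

the hyperoctahedral group B_3

G is 3-regular and bipartite on 2^3 = 8 vertices with girth 4; it is the hypercube graph Q_3. The symmetry group of the 3-cube is the hyperoctahedral group B_3 = Z_2 ≀ S_3, of order 2^3·3! = 48.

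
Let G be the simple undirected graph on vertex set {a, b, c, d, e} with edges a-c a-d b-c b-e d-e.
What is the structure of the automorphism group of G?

Every vertex has degree 2 and the graph is connected, so G is the 5-cycle C_5. C_5 has 5 rotations and 5 reflections, so Aut(C_5) ≅ D_5 of order 10.

D_5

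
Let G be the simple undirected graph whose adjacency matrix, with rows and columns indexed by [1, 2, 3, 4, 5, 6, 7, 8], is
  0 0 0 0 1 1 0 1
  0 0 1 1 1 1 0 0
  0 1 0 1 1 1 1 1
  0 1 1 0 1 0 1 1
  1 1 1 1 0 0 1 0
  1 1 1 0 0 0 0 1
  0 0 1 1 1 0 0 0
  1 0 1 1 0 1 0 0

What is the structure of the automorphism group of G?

{e}

Degrees alone do not determine every vertex (e.g. 1 and 7 both have degree 3), but their neighbour-degree multisets differ: N(1) has degrees [4, 4, 5] while N(7) has degrees [5, 5, 6]. Repeating this refinement separates all vertices, so the only automorphism is the identity.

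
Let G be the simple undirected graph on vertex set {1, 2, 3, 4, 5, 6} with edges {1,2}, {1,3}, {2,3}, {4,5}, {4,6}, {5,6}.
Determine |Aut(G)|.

72

G has two connected components, {4, 5, 6} and {1, 2, 3}; each is 2-regular, so G = C_3 ⊔ C_3. Aut of a disjoint union of two copies of C_3 is the wreath product D_3 ≀ Z_2, of order 2·6² = 72.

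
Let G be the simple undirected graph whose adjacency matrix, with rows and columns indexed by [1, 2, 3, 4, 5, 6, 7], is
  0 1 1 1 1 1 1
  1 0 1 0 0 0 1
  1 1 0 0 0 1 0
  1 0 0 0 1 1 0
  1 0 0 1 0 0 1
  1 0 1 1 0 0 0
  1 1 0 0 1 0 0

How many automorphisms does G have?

12

Vertex 1 is the unique vertex of degree 6; the remaining 6 vertices each have degree 3 and induce a cycle, so G is the wheel on 7 vertices with hub 1. With the hub fixed, the remaining symmetry is that of the rim cycle C_6, giving the dihedral group D_6.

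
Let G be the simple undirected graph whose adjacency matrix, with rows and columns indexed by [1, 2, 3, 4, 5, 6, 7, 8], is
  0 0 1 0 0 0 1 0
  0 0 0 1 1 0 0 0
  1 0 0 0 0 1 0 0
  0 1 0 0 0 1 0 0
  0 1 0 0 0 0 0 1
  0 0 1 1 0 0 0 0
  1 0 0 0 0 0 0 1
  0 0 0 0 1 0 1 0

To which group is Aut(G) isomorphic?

G is 2-regular and connected on 8 vertices, i.e. the cycle C_8. C_8 has 8 rotations and 8 reflections, so Aut(C_8) ≅ D_8 of order 16.

D_8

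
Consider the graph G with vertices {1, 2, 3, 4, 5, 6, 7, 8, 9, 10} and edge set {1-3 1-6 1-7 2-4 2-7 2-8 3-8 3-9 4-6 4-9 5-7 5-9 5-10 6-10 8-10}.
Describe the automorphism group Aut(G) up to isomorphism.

G is 3-regular on 10 vertices with no triangles and no 4-cycles (girth 5): this is the Petersen graph. Viewing the Petersen graph as the Kneser graph K(5,2) — vertices are 2-subsets of {1,…,5}, edges join disjoint pairs — its automorphisms are exactly the permutations of the 5-element set, so Aut ≅ S_5 of order 120.

S_5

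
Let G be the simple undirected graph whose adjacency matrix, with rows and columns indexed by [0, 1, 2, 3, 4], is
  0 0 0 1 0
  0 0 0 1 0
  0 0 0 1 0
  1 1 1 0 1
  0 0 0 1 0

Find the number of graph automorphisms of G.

Vertex 3 has degree 4 and every other vertex has degree 1, so G is the star K_{1,4} with centre 3. Any automorphism fixes the centre and permutes the 4 leaves freely, so Aut(G) ≅ S_4 of order 4! = 24.

24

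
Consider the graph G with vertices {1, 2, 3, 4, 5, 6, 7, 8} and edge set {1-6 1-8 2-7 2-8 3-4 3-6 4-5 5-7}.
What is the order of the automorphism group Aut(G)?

G is 2-regular and connected on 8 vertices, i.e. the cycle C_8. C_8 has 8 rotations and 8 reflections, so Aut(C_8) ≅ D_8 of order 16.

16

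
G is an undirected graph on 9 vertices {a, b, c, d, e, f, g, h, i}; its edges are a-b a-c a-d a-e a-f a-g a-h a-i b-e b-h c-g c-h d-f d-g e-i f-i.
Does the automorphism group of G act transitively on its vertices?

No

Vertex a is the only vertex of degree 8, so every automorphism fixes it; G is not vertex-transitive.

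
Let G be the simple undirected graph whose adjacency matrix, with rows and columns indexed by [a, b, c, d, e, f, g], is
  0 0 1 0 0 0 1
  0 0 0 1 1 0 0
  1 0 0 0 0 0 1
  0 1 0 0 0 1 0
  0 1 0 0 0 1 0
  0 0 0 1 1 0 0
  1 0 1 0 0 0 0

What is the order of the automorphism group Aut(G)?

48

G has two connected components, {b, d, e, f} and {a, c, g}; each is 2-regular, so G = C_4 ⊔ C_3. No automorphism exchanges components of different sizes, hence Aut(G) is the direct product D_4 × D_3, order 48.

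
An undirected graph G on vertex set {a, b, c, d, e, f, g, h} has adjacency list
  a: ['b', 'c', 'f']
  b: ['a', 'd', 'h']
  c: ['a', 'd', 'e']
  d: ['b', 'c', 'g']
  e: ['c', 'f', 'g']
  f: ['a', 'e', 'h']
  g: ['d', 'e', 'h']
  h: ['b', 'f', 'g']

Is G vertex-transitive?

Yes

G is 3-regular and bipartite on 2^3 = 8 vertices with girth 4; it is the hypercube graph Q_3. The symmetry group of the 3-cube is the hyperoctahedral group B_3 = Z_2 ≀ S_3, of order 2^3·3! = 48. Under this action every vertex can be carried to every other, so G is vertex-transitive.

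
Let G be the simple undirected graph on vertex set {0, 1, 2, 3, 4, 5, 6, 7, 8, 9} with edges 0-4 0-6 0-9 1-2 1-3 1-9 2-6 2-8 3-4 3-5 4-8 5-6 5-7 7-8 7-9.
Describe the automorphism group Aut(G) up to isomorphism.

the symmetric group S_5

G is 3-regular on 10 vertices with no triangles and no 4-cycles (girth 5): this is the Petersen graph. Viewing the Petersen graph as the Kneser graph K(5,2) — vertices are 2-subsets of {1,…,5}, edges join disjoint pairs — its automorphisms are exactly the permutations of the 5-element set, so Aut ≅ S_5 of order 120.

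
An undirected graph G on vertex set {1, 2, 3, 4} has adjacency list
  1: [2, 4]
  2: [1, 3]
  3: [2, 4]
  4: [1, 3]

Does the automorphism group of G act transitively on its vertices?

G is 2-regular and bipartite with parts {1, 3} and {2, 4} (each part is independent and every cross-pair is an edge), so G = K_{2,2}. Each part can be permuted independently (S_2 × S_2) and the two equal-size parts can also be swapped, giving (S_2 × S_2) ⋊ Z_2 of order 2·(2!)² = 8. This group acts transitively on the 4 vertices.

Yes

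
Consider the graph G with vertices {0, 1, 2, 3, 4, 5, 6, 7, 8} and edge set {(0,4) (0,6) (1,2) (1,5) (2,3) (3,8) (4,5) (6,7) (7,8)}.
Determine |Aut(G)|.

18

Every vertex has degree 2 and the graph is connected, so G is the 9-cycle C_9. The automorphisms of the 9-cycle are exactly the symmetries of a regular 9-gon: the dihedral group D_9, |D_9| = 18.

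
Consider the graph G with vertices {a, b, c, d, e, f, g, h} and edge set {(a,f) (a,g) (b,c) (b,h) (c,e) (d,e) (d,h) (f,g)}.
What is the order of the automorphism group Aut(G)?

60

G has two connected components, {b, c, d, e, h} and {a, f, g}; each is 2-regular, so G = C_5 ⊔ C_3. No automorphism exchanges components of different sizes, hence Aut(G) is the direct product D_3 × D_5, order 60.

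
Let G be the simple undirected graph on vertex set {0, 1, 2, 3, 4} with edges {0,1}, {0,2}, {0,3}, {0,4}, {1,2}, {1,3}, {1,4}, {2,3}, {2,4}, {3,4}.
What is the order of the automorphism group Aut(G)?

120

Every vertex has degree 4, so G is the complete graph K_5. Any permutation of the 5 vertices preserves K_5, so Aut(K_5) = S_5 of order 5! = 120.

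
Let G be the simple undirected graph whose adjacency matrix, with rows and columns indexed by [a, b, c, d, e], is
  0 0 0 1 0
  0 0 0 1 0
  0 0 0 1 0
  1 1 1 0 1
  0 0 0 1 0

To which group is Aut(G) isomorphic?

the symmetric group on 4 letters

Vertex d has degree 4 and every other vertex has degree 1, so G is the star K_{1,4} with centre d. The 4 leaves are pairwise interchangeable while the centre is fixed, giving Aut(G) = S_4.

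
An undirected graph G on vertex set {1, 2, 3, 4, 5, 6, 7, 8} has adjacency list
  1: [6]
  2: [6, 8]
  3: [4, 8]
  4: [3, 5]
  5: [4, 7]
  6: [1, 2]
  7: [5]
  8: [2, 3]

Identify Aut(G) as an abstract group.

the cyclic group of order 2

The degree sequence is [1, 2, 2, 2, 2, 2, 1, 2]; the two degree-1 vertices 1 and 7 are the ends of a path, so G = P_8. A path has exactly one nontrivial symmetry — reversal — giving Aut(G) of order 2.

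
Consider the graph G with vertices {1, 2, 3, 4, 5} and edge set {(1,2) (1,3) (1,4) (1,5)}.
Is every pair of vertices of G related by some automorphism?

Vertex 1 is the only vertex of degree 4, so every automorphism fixes it; G is not vertex-transitive.

No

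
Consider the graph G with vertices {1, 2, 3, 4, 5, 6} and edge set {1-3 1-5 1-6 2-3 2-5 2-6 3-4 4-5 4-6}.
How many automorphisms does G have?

72

G is 3-regular and bipartite with parts {1, 2, 4} and {3, 5, 6} (each part is independent and every cross-pair is an edge), so G = K_{3,3}. Each part can be permuted independently (S_3 × S_3) and the two equal-size parts can also be swapped, giving (S_3 × S_3) ⋊ Z_2 of order 2·(3!)² = 72.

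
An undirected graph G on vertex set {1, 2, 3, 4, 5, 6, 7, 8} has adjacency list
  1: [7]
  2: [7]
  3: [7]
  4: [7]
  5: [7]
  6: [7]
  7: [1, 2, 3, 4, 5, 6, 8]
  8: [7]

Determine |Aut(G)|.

Vertex 7 has degree 7 and every other vertex has degree 1, so G is the star K_{1,7} with centre 7. Any automorphism fixes the centre and permutes the 7 leaves freely, so Aut(G) ≅ S_7 of order 7! = 5040.

5040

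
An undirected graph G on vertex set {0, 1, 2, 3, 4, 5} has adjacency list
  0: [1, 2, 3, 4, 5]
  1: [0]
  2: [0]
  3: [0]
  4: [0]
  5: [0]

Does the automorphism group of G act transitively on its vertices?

No

Vertex 0 is the only vertex of degree 5, so every automorphism fixes it; G is not vertex-transitive.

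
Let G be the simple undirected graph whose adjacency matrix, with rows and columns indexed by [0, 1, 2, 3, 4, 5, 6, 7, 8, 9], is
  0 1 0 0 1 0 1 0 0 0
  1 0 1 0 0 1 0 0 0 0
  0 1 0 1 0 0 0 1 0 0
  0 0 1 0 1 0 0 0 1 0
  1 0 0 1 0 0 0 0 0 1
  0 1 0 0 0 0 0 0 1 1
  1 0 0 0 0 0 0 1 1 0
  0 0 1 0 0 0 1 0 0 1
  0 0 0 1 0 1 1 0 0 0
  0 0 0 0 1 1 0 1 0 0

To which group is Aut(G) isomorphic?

G is 3-regular on 10 vertices with no triangles and no 4-cycles (girth 5): this is the Petersen graph. Viewing the Petersen graph as the Kneser graph K(5,2) — vertices are 2-subsets of {1,…,5}, edges join disjoint pairs — its automorphisms are exactly the permutations of the 5-element set, so Aut ≅ S_5 of order 120.

the symmetric group S_5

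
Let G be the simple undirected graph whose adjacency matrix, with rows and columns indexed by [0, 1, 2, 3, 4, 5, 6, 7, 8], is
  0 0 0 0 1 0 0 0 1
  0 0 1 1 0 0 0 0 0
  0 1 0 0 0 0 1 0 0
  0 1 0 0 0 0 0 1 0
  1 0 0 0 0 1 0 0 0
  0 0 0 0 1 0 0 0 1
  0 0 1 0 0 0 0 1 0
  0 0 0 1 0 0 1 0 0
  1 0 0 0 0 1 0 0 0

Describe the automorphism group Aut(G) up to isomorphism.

D_5 × D_4

G has two connected components, {1, 2, 3, 6, 7} and {0, 4, 5, 8}; each is 2-regular, so G = C_5 ⊔ C_4. The components are non-isomorphic (different sizes), so Aut(G) = Aut(C_5) × Aut(C_4) = D_5 × D_4 of order 10·8 = 80.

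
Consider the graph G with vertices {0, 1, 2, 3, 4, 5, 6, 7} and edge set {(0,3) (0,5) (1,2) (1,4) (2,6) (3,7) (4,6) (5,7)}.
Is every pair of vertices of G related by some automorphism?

Yes

G has two connected components, {1, 2, 4, 6} and {0, 3, 5, 7}; each is 2-regular, so G = C_4 ⊔ C_4. Aut of a disjoint union of two copies of C_4 is the wreath product D_4 ≀ Z_2, of order 2·8² = 128. Under this action every vertex can be carried to every other, so G is vertex-transitive.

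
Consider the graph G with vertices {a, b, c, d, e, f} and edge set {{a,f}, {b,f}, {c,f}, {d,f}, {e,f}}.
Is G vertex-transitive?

Vertex f is the only vertex of degree 5, so every automorphism fixes it; G is not vertex-transitive.

No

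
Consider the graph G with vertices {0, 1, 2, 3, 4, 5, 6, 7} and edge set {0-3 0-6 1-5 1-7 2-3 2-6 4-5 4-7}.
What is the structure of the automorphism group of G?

D_4 ≀ Z_2

G has two connected components, {1, 4, 5, 7} and {0, 2, 3, 6}; each is 2-regular, so G = C_4 ⊔ C_4. Aut of a disjoint union of two copies of C_4 is the wreath product D_4 ≀ Z_2, of order 2·8² = 128.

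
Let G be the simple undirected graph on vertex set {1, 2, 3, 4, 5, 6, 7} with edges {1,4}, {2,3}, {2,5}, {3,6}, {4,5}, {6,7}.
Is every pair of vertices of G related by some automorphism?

No

Automorphisms preserve degree, but G has vertices of degree 1 and vertices of degree 2; no automorphism maps one to the other, so G is not vertex-transitive.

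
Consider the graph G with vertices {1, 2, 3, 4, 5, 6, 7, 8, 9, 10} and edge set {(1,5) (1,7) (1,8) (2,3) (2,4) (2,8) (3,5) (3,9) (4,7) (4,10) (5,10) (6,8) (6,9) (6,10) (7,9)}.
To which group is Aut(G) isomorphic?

S_5

G is 3-regular on 10 vertices with no triangles and no 4-cycles (girth 5): this is the Petersen graph. Viewing the Petersen graph as the Kneser graph K(5,2) — vertices are 2-subsets of {1,…,5}, edges join disjoint pairs — its automorphisms are exactly the permutations of the 5-element set, so Aut ≅ S_5 of order 120.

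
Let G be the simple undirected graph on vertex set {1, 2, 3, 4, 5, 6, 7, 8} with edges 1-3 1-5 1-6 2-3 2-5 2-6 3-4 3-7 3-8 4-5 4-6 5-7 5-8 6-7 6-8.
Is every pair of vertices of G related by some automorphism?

Automorphisms preserve degree, but G has vertices of degree 3 and vertices of degree 5; no automorphism maps one to the other, so G is not vertex-transitive.

No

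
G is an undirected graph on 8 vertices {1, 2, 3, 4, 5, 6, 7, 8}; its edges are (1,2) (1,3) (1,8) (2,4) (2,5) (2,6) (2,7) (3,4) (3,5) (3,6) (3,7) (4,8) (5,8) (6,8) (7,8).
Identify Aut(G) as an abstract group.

The vertices split by degree into {2, 3, 8} (degree 5) and {1, 4, 5, 6, 7} (degree 3); every edge runs between the two parts, so G is the complete bipartite graph K_{3,5}. The parts have unequal sizes, so no automorphism swaps them; each part is permuted independently, giving S_3 × S_5 of order 3!·5! = 720.

S_3 × S_5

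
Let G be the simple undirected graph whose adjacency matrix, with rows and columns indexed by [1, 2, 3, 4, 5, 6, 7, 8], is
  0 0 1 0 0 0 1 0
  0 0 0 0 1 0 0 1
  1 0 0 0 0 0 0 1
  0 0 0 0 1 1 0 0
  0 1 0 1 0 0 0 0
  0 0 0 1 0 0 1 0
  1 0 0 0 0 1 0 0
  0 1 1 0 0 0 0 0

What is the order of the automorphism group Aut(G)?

Every vertex has degree 2 and the graph is connected, so G is the 8-cycle C_8. C_8 has 8 rotations and 8 reflections, so Aut(C_8) ≅ D_8 of order 16.

16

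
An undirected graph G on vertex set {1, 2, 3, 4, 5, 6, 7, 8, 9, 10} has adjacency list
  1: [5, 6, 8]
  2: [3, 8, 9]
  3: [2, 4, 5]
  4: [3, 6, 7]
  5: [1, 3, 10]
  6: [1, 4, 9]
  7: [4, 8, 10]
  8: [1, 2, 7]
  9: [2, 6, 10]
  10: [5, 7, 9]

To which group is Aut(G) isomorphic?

G is 3-regular on 10 vertices with no triangles and no 4-cycles (girth 5): this is the Petersen graph. Viewing the Petersen graph as the Kneser graph K(5,2) — vertices are 2-subsets of {1,…,5}, edges join disjoint pairs — its automorphisms are exactly the permutations of the 5-element set, so Aut ≅ S_5 of order 120.

the symmetric group S_5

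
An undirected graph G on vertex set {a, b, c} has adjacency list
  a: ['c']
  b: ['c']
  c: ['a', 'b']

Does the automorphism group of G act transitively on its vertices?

No

Vertex c is the only vertex of degree 2, so every automorphism fixes it; G is not vertex-transitive.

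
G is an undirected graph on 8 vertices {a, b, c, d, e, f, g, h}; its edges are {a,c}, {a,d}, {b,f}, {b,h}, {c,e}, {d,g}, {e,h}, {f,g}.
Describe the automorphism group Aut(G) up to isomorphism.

D_8

G is 2-regular and connected on 8 vertices, i.e. the cycle C_8. The automorphisms of the 8-cycle are exactly the symmetries of a regular 8-gon: the dihedral group D_8, |D_8| = 16.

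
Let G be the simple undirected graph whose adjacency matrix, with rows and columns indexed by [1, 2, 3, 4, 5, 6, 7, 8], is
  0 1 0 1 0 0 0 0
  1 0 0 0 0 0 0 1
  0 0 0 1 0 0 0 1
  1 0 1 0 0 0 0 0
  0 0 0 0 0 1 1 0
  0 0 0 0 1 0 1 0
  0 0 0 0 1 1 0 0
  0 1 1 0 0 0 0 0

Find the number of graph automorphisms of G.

G has two connected components, {1, 2, 3, 4, 8} and {5, 6, 7}; each is 2-regular, so G = C_5 ⊔ C_3. No automorphism exchanges components of different sizes, hence Aut(G) is the direct product D_5 × D_3, order 60.

60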